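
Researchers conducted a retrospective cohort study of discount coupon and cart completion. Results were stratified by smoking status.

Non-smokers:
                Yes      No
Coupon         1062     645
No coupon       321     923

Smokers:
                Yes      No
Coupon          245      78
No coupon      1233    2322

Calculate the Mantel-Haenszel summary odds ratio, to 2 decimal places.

OR_MH = Σ(aᵢdᵢ/nᵢ) / Σ(bᵢcᵢ/nᵢ), where nᵢ is the stratum total.
Stratum 1 (Non-smokers): n = 2951; a·d/n = 1062·923/2951 = 332.1674; b·c/n = 645·321/2951 = 70.1610
Stratum 2 (Smokers): n = 3878; a·d/n = 245·2322/3878 = 146.6968; b·c/n = 78·1233/3878 = 24.7999
OR_MH = (332.1674 + 146.6968) / (70.1610 + 24.7999) = 478.8642 / 94.9609 = 5.04275

5.04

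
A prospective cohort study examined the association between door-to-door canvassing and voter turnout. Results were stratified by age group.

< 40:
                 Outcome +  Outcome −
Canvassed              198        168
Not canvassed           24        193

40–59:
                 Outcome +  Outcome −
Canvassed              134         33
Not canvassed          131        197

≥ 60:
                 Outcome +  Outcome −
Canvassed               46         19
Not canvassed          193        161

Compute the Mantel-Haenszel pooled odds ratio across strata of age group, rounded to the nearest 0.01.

5.60

OR_MH = Σ(aᵢdᵢ/nᵢ) / Σ(bᵢcᵢ/nᵢ), where nᵢ is the stratum total.
Stratum 1 (< 40): n = 583; a·d/n = 198·193/583 = 65.5472; b·c/n = 168·24/583 = 6.9160
Stratum 2 (40–59): n = 495; a·d/n = 134·197/495 = 53.3293; b·c/n = 33·131/495 = 8.7333
Stratum 3 (≥ 60): n = 419; a·d/n = 46·161/419 = 17.6754; b·c/n = 19·193/419 = 8.7518
OR_MH = (65.5472 + 53.3293 + 17.6754) / (6.9160 + 8.7333 + 8.7518) = 136.5519 / 24.4011 = 5.59614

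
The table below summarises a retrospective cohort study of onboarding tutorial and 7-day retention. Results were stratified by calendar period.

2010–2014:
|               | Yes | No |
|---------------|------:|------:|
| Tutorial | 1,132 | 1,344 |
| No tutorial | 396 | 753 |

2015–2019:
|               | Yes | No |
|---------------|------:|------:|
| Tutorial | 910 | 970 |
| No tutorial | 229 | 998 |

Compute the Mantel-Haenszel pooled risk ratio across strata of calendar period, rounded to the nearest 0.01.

1.76

RR_MH = Σ(aᵢ·n₀ᵢ/nᵢ) / Σ(cᵢ·n₁ᵢ/nᵢ), with n₁ᵢ = aᵢ+bᵢ (exposed), n₀ᵢ = cᵢ+dᵢ (unexposed), nᵢ = n₁ᵢ+n₀ᵢ.
Stratum 1 (2010–2014): n₁ = 2476, n₀ = 1149, n = 3625; a·n₀/n = 1132·1149/3625 = 358.8050; c·n₁/n = 396·2476/3625 = 270.4817
Stratum 2 (2015–2019): n₁ = 1880, n₀ = 1227, n = 3107; a·n₀/n = 910·1227/3107 = 359.3724; c·n₁/n = 229·1880/3107 = 138.5645
RR_MH = (358.8050 + 359.3724) / (270.4817 + 138.5645) = 718.1774 / 409.0462 = 1.75574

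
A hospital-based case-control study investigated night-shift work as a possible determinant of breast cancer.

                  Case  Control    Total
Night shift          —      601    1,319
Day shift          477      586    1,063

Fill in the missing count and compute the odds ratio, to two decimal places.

The missing cell is in the exposed row: 1319 − 601 = 718.
So a = 718, b = 601, c = 477, d = 586.
OR = (a·d)/(b·c) = (718 × 586) / (601 × 477) = 420748 / 286677 = 1.46767

1.47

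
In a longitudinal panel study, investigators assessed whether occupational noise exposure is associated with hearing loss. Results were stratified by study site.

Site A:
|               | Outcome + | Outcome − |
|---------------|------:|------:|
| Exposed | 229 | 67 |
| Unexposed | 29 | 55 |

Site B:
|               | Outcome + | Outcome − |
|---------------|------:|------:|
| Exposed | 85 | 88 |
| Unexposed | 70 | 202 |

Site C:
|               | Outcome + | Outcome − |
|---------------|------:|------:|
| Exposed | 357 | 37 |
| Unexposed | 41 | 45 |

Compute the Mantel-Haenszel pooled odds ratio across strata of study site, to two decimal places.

OR_MH = Σ(aᵢdᵢ/nᵢ) / Σ(bᵢcᵢ/nᵢ), where nᵢ is the stratum total.
Stratum 1 (Site A): n = 380; a·d/n = 229·55/380 = 33.1447; b·c/n = 67·29/380 = 5.1132
Stratum 2 (Site B): n = 445; a·d/n = 85·202/445 = 38.5843; b·c/n = 88·70/445 = 13.8427
Stratum 3 (Site C): n = 480; a·d/n = 357·45/480 = 33.4688; b·c/n = 37·41/480 = 3.1604
OR_MH = (33.1447 + 38.5843 + 33.4688) / (5.1132 + 13.8427 + 3.1604) = 105.1978 / 22.1163 = 4.75658

4.76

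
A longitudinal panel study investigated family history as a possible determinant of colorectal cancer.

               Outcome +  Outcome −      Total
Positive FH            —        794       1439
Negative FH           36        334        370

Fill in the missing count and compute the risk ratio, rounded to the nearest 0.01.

The missing cell is in the exposed row: 1439 − 794 = 645.
So a = 645, b = 794, c = 36, d = 334.
RR = [a/(a+b)] / [c/(c+d)] = (645/1439) / (36/370) = 0.44823/0.09730 = 4.60679

4.61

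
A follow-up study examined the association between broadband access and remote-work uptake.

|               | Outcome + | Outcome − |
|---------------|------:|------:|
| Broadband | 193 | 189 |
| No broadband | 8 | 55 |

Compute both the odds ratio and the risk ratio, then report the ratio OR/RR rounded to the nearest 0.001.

1.765

Cells: a = 193, b = 189, c = 8, d = 55.
OR = (193·55)/(189·8) = 10615/1512 = 7.02050
Risk in exposed = 193/382 = 0.50524; risk in unexposed = 8/63 = 0.12698; RR = 3.97873
OR/RR = 7.02050 / 3.97873 = 1.76451
The outcome is not rare, so the OR lies further from 1 than the RR.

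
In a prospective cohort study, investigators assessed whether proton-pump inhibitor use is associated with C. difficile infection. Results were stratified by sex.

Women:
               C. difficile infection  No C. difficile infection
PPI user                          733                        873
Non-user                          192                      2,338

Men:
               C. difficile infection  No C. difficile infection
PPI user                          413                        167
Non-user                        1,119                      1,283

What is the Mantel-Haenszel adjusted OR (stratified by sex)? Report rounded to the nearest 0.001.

5.737

OR_MH = Σ(aᵢdᵢ/nᵢ) / Σ(bᵢcᵢ/nᵢ), where nᵢ is the stratum total.
Stratum 1 (Women): n = 4136; a·d/n = 733·2338/4136 = 414.3506; b·c/n = 873·192/4136 = 40.5261
Stratum 2 (Men): n = 2982; a·d/n = 413·1283/2982 = 177.6925; b·c/n = 167·1119/2982 = 62.6670
OR_MH = (414.3506 + 177.6925) / (40.5261 + 62.6670) = 592.0431 / 103.1931 = 5.73723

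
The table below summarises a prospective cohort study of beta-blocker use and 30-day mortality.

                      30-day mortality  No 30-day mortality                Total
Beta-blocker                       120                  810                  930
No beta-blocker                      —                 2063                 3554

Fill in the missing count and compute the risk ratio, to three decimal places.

The missing cell is in the unexposed row: 3554 − 2063 = 1491.
So a = 120, b = 810, c = 1491, d = 2063.
RR = [a/(a+b)] / [c/(c+d)] = (120/930) / (1491/3554) = 0.12903/0.41953 = 0.30757

0.308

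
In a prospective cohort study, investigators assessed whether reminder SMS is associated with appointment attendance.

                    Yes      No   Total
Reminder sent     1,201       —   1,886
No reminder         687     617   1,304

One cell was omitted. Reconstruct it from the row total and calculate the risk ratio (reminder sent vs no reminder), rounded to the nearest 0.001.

The missing cell is in the exposed row: 1886 − 1201 = 685.
So a = 1201, b = 685, c = 687, d = 617.
RR = [a/(a+b)] / [c/(c+d)] = (1201/1886) / (687/1304) = 0.63680/0.52684 = 1.20871

1.209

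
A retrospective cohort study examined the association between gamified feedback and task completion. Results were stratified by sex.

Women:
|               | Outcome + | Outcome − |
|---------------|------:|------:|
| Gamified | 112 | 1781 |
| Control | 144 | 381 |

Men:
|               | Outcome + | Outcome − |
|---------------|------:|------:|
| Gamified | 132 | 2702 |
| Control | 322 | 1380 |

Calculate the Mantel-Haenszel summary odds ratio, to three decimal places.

0.194

OR_MH = Σ(aᵢdᵢ/nᵢ) / Σ(bᵢcᵢ/nᵢ), where nᵢ is the stratum total.
Stratum 1 (Women): n = 2418; a·d/n = 112·381/2418 = 17.6476; b·c/n = 1781·144/2418 = 106.0645
Stratum 2 (Men): n = 4536; a·d/n = 132·1380/4536 = 40.1587; b·c/n = 2702·322/4536 = 191.8086
OR_MH = (17.6476 + 40.1587) / (106.0645 + 191.8086) = 57.8064 / 297.8732 = 0.19406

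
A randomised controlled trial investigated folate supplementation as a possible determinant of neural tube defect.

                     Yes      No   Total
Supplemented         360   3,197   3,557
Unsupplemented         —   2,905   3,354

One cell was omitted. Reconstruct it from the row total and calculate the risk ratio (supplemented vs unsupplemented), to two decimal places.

0.76

The missing cell is in the unexposed row: 3354 − 2905 = 449.
So a = 360, b = 3197, c = 449, d = 2905.
RR = [a/(a+b)] / [c/(c+d)] = (360/3557) / (449/3354) = 0.10121/0.13387 = 0.75602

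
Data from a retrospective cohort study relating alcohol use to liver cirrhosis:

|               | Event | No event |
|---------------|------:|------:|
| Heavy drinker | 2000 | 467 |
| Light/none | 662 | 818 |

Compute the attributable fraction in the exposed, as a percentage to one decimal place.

Cells: a = 2000, b = 467, c = 662, d = 818.
Risk in exposed = 2000/2467 = 0.81070; risk in unexposed = 662/1480 = 0.44730.
RR = 0.81070/0.44730 = 1.81244
AR% = (RR − 1)/RR × 100 = (1.81244 − 1)/1.81244 × 100 = 44.8259%

44.8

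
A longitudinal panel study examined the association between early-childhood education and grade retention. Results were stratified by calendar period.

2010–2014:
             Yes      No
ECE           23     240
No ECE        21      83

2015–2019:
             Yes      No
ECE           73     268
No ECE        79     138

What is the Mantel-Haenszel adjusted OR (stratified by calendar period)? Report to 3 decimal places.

0.450

OR_MH = Σ(aᵢdᵢ/nᵢ) / Σ(bᵢcᵢ/nᵢ), where nᵢ is the stratum total.
Stratum 1 (2010–2014): n = 367; a·d/n = 23·83/367 = 5.2016; b·c/n = 240·21/367 = 13.7330
Stratum 2 (2015–2019): n = 558; a·d/n = 73·138/558 = 18.0538; b·c/n = 268·79/558 = 37.9427
OR_MH = (5.2016 + 18.0538) / (13.7330 + 37.9427) = 23.2554 / 51.6756 = 0.45003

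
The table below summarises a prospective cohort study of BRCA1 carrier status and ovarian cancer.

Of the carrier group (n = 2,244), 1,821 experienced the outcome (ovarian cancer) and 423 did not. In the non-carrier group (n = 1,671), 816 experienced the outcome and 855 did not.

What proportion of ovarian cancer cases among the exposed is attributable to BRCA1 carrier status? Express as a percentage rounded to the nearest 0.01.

39.82

From the description: a = 1821, b = 423, c = 816, d = 855.
Risk in exposed = 1821/2244 = 0.81150; risk in unexposed = 816/1671 = 0.48833.
RR = 0.81150/0.48833 = 1.66178
AR% = (RR − 1)/RR × 100 = (1.66178 − 1)/1.66178 × 100 = 39.8235%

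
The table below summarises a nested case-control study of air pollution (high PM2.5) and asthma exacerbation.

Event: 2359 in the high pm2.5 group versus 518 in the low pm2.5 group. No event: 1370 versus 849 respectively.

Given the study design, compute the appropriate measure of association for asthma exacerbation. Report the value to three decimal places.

2.822

From the description: a = 2359, b = 1370, c = 518, d = 849.
This is a nested case-control study: participants were sampled on outcome status, so risks in the source population cannot be estimated directly — relative risk is not valid here. The odds ratio is the appropriate measure.
OR = (a·d)/(b·c) = (2359 × 849) / (1370 × 518) = 2002791 / 709660 = 2.82218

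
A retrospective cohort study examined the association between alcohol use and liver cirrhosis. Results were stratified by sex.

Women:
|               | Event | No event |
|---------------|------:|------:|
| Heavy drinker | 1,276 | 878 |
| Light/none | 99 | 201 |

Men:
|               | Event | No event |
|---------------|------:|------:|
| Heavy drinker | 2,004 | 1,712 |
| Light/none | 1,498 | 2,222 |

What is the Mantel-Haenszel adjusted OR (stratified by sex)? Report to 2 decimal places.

1.85

OR_MH = Σ(aᵢdᵢ/nᵢ) / Σ(bᵢcᵢ/nᵢ), where nᵢ is the stratum total.
Stratum 1 (Women): n = 2454; a·d/n = 1276·201/2454 = 104.5134; b·c/n = 878·99/2454 = 35.4205
Stratum 2 (Men): n = 7436; a·d/n = 2004·2222/7436 = 598.8284; b·c/n = 1712·1498/7436 = 344.8865
OR_MH = (104.5134 + 598.8284) / (35.4205 + 344.8865) = 703.3418 / 380.3070 = 1.84941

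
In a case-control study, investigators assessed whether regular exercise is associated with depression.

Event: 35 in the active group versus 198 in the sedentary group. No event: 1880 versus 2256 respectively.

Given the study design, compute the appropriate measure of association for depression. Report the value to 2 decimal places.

From the description: a = 35, b = 1880, c = 198, d = 2256.
This is a case-control study: participants were sampled on outcome status, so risks in the source population cannot be estimated directly — relative risk is not valid here. The odds ratio is the appropriate measure.
OR = (a·d)/(b·c) = (35 × 2256) / (1880 × 198) = 78960 / 372240 = 0.21212

0.21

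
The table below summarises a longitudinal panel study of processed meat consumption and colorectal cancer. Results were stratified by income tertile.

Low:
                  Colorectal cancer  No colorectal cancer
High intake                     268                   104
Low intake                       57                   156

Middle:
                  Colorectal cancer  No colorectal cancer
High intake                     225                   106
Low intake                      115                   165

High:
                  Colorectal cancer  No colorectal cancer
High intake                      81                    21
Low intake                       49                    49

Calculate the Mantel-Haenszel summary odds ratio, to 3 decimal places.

OR_MH = Σ(aᵢdᵢ/nᵢ) / Σ(bᵢcᵢ/nᵢ), where nᵢ is the stratum total.
Stratum 1 (Low): n = 585; a·d/n = 268·156/585 = 71.4667; b·c/n = 104·57/585 = 10.1333
Stratum 2 (Middle): n = 611; a·d/n = 225·165/611 = 60.7610; b·c/n = 106·115/611 = 19.9509
Stratum 3 (High): n = 200; a·d/n = 81·49/200 = 19.8450; b·c/n = 21·49/200 = 5.1450
OR_MH = (71.4667 + 60.7610 + 19.8450) / (10.1333 + 19.9509 + 5.1450) = 152.0727 / 35.2292 = 4.31666

4.317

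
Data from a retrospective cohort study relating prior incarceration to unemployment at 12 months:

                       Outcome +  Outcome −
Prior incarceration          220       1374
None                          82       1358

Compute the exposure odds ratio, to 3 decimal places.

Cells: a = 220, b = 1374, c = 82, d = 1358.
OR = (a·d)/(b·c) = (220 × 1358) / (1374 × 82) = 298760 / 112668 = 2.65168
The odds of unemployment at 12 months are about 2.65 times as high in the prior incarceration group.

2.652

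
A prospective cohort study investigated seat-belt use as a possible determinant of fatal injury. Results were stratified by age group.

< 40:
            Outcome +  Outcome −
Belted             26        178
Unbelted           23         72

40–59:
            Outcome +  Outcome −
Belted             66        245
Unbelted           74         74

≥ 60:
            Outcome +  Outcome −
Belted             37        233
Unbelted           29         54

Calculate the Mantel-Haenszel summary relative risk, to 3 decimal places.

RR_MH = Σ(aᵢ·n₀ᵢ/nᵢ) / Σ(cᵢ·n₁ᵢ/nᵢ), with n₁ᵢ = aᵢ+bᵢ (exposed), n₀ᵢ = cᵢ+dᵢ (unexposed), nᵢ = n₁ᵢ+n₀ᵢ.
Stratum 1 (< 40): n₁ = 204, n₀ = 95, n = 299; a·n₀/n = 26·95/299 = 8.2609; c·n₁/n = 23·204/299 = 15.6923
Stratum 2 (40–59): n₁ = 311, n₀ = 148, n = 459; a·n₀/n = 66·148/459 = 21.2810; c·n₁/n = 74·311/459 = 50.1394
Stratum 3 (≥ 60): n₁ = 270, n₀ = 83, n = 353; a·n₀/n = 37·83/353 = 8.6997; c·n₁/n = 29·270/353 = 22.1813
RR_MH = (8.2609 + 21.2810 + 8.6997) / (15.6923 + 50.1394 + 22.1813) = 38.2416 / 88.0130 = 0.43450

0.434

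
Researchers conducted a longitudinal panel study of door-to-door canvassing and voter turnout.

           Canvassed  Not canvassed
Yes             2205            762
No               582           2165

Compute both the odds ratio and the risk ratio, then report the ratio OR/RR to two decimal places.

3.54

Reading the table with exposure as columns: a = 2205 (Canvassed, case), b = 582 (Canvassed, non-case), c = 762 (Not canvassed, case), d = 2165.
OR = (2205·2165)/(582·762) = 4773825/443484 = 10.76437
Risk in exposed = 2205/2787 = 0.79117; risk in unexposed = 762/2927 = 0.26033; RR = 3.03906
OR/RR = 10.76437 / 3.03906 = 3.54200
The outcome is not rare, so the OR lies further from 1 than the RR.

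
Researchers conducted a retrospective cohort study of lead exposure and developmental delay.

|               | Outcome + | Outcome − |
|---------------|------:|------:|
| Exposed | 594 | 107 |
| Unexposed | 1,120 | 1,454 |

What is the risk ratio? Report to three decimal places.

Cells: a = 594, b = 107, c = 1120, d = 1454.
Risk in exposed = 594/701 = 0.84736; risk in unexposed = 1120/2574 = 0.43512.
RR = 0.84736 / 0.43512 = 1.94742
The risk among the exposed is 1.95 times that among the unexposed.

1.947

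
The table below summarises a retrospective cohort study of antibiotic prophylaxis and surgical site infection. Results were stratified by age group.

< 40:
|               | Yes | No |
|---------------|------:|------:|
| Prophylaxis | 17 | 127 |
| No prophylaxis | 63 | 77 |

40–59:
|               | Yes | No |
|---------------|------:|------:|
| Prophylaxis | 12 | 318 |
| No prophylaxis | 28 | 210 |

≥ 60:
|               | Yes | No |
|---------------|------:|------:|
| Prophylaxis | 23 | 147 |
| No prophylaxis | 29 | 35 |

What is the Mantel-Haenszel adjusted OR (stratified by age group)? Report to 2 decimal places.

OR_MH = Σ(aᵢdᵢ/nᵢ) / Σ(bᵢcᵢ/nᵢ), where nᵢ is the stratum total.
Stratum 1 (< 40): n = 284; a·d/n = 17·77/284 = 4.6092; b·c/n = 127·63/284 = 28.1725
Stratum 2 (40–59): n = 568; a·d/n = 12·210/568 = 4.4366; b·c/n = 318·28/568 = 15.6761
Stratum 3 (≥ 60): n = 234; a·d/n = 23·35/234 = 3.4402; b·c/n = 147·29/234 = 18.2179
OR_MH = (4.6092 + 4.4366 + 3.4402) / (28.1725 + 15.6761 + 18.2179) = 12.4859 / 62.0665 = 0.20117

0.20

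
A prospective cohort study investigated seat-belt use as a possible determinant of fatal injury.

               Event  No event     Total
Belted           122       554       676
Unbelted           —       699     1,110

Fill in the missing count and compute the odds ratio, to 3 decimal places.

0.375

The missing cell is in the unexposed row: 1110 − 699 = 411.
So a = 122, b = 554, c = 411, d = 699.
OR = (a·d)/(b·c) = (122 × 699) / (554 × 411) = 85278 / 227694 = 0.37453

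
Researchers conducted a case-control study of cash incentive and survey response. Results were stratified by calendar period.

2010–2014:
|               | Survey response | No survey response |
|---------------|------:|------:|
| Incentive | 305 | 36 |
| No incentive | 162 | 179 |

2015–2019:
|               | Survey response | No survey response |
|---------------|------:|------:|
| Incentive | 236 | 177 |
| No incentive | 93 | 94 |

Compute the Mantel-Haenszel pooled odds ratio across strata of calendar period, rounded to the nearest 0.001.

OR_MH = Σ(aᵢdᵢ/nᵢ) / Σ(bᵢcᵢ/nᵢ), where nᵢ is the stratum total.
Stratum 1 (2010–2014): n = 682; a·d/n = 305·179/682 = 80.0513; b·c/n = 36·162/682 = 8.5513
Stratum 2 (2015–2019): n = 600; a·d/n = 236·94/600 = 36.9733; b·c/n = 177·93/600 = 27.4350
OR_MH = (80.0513 + 36.9733) / (8.5513 + 27.4350) = 117.0247 / 35.9863 = 3.25192

3.252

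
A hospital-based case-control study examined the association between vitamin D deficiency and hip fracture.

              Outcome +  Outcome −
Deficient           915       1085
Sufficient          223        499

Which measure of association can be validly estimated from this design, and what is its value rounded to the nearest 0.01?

Cells: a = 915, b = 1085, c = 223, d = 499.
This is a hospital-based case-control study: participants were sampled on outcome status, so risks in the source population cannot be estimated directly — relative risk is not valid here. The odds ratio is the appropriate measure.
OR = (a·d)/(b·c) = (915 × 499) / (1085 × 223) = 456585 / 241955 = 1.88707

1.89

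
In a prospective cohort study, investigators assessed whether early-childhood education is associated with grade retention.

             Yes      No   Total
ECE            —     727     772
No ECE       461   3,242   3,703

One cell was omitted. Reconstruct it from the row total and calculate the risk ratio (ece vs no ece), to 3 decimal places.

0.468

The missing cell is in the exposed row: 772 − 727 = 45.
So a = 45, b = 727, c = 461, d = 3242.
RR = [a/(a+b)] / [c/(c+d)] = (45/772) / (461/3703) = 0.05829/0.12449 = 0.46822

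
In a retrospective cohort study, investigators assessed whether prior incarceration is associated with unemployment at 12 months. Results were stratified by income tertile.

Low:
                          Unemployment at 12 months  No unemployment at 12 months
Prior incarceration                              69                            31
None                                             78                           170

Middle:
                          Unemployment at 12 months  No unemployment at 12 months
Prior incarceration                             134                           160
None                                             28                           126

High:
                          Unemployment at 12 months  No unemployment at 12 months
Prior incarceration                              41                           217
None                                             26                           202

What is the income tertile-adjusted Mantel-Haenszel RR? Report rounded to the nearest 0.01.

RR_MH = Σ(aᵢ·n₀ᵢ/nᵢ) / Σ(cᵢ·n₁ᵢ/nᵢ), with n₁ᵢ = aᵢ+bᵢ (exposed), n₀ᵢ = cᵢ+dᵢ (unexposed), nᵢ = n₁ᵢ+n₀ᵢ.
Stratum 1 (Low): n₁ = 100, n₀ = 248, n = 348; a·n₀/n = 69·248/348 = 49.1724; c·n₁/n = 78·100/348 = 22.4138
Stratum 2 (Middle): n₁ = 294, n₀ = 154, n = 448; a·n₀/n = 134·154/448 = 46.0625; c·n₁/n = 28·294/448 = 18.3750
Stratum 3 (High): n₁ = 258, n₀ = 228, n = 486; a·n₀/n = 41·228/486 = 19.2346; c·n₁/n = 26·258/486 = 13.8025
RR_MH = (49.1724 + 46.0625 + 19.2346) / (22.4138 + 18.3750 + 13.8025) = 114.4695 / 54.5913 = 2.09685

2.10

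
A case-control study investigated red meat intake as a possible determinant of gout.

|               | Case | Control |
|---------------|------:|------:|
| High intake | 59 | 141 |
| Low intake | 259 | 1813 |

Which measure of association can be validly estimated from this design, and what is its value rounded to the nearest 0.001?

2.929

Cells: a = 59, b = 141, c = 259, d = 1813.
This is a case-control study: participants were sampled on outcome status, so risks in the source population cannot be estimated directly — relative risk is not valid here. The odds ratio is the appropriate measure.
OR = (a·d)/(b·c) = (59 × 1813) / (141 × 259) = 106967 / 36519 = 2.92908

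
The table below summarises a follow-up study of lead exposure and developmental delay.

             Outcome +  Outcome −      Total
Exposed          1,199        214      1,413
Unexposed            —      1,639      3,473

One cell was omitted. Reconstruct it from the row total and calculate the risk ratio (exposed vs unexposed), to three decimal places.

1.607

The missing cell is in the unexposed row: 3473 − 1639 = 1834.
So a = 1199, b = 214, c = 1834, d = 1639.
RR = [a/(a+b)] / [c/(c+d)] = (1199/1413) / (1834/3473) = 0.84855/0.52807 = 1.60688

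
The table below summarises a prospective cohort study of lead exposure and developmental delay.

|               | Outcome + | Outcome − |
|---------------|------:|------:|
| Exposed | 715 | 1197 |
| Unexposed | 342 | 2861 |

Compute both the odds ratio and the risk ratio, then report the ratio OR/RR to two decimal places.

Cells: a = 715, b = 1197, c = 342, d = 2861.
OR = (715·2861)/(1197·342) = 2045615/409374 = 4.99693
Risk in exposed = 715/1912 = 0.37395; risk in unexposed = 342/3203 = 0.10677; RR = 3.50226
OR/RR = 4.99693 / 3.50226 = 1.42677
The outcome is not rare, so the OR lies further from 1 than the RR.

1.43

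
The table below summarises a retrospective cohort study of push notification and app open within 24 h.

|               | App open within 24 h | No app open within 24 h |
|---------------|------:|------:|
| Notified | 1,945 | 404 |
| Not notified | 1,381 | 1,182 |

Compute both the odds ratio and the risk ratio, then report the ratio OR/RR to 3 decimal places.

Cells: a = 1945, b = 404, c = 1381, d = 1182.
OR = (1945·1182)/(404·1381) = 2298990/557924 = 4.12061
Risk in exposed = 1945/2349 = 0.82801; risk in unexposed = 1381/2563 = 0.53882; RR = 1.53671
OR/RR = 4.12061 / 1.53671 = 2.68146
The outcome is not rare, so the OR lies further from 1 than the RR.

2.681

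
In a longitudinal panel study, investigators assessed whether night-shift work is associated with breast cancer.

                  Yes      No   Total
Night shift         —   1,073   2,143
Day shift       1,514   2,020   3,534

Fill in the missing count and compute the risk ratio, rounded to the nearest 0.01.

The missing cell is in the exposed row: 2143 − 1073 = 1070.
So a = 1070, b = 1073, c = 1514, d = 2020.
RR = [a/(a+b)] / [c/(c+d)] = (1070/2143) / (1514/3534) = 0.49930/0.42841 = 1.16547

1.17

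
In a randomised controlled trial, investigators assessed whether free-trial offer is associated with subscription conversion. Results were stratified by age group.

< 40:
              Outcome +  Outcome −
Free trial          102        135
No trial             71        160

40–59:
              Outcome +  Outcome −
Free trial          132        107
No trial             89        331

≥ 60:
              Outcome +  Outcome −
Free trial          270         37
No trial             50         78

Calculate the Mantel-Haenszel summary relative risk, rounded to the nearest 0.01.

2.07

RR_MH = Σ(aᵢ·n₀ᵢ/nᵢ) / Σ(cᵢ·n₁ᵢ/nᵢ), with n₁ᵢ = aᵢ+bᵢ (exposed), n₀ᵢ = cᵢ+dᵢ (unexposed), nᵢ = n₁ᵢ+n₀ᵢ.
Stratum 1 (< 40): n₁ = 237, n₀ = 231, n = 468; a·n₀/n = 102·231/468 = 50.3462; c·n₁/n = 71·237/468 = 35.9551
Stratum 2 (40–59): n₁ = 239, n₀ = 420, n = 659; a·n₀/n = 132·420/659 = 84.1275; c·n₁/n = 89·239/659 = 32.2777
Stratum 3 (≥ 60): n₁ = 307, n₀ = 128, n = 435; a·n₀/n = 270·128/435 = 79.4483; c·n₁/n = 50·307/435 = 35.2874
RR_MH = (50.3462 + 84.1275 + 79.4483) / (35.9551 + 32.2777 + 35.2874) = 213.9219 / 103.5202 = 2.06648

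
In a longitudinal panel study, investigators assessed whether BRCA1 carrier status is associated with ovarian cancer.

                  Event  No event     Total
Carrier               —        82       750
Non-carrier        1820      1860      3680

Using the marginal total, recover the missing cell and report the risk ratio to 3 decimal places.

1.801

The missing cell is in the exposed row: 750 − 82 = 668.
So a = 668, b = 82, c = 1820, d = 1860.
RR = [a/(a+b)] / [c/(c+d)] = (668/750) / (1820/3680) = 0.89067/0.49457 = 1.80091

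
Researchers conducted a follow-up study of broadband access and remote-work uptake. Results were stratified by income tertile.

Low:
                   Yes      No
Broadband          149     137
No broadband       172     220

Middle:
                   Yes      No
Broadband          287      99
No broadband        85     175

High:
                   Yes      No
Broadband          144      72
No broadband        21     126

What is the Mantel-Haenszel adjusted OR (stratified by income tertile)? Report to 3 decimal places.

3.390

OR_MH = Σ(aᵢdᵢ/nᵢ) / Σ(bᵢcᵢ/nᵢ), where nᵢ is the stratum total.
Stratum 1 (Low): n = 678; a·d/n = 149·220/678 = 48.3481; b·c/n = 137·172/678 = 34.7552
Stratum 2 (Middle): n = 646; a·d/n = 287·175/646 = 77.7477; b·c/n = 99·85/646 = 13.0263
Stratum 3 (High): n = 363; a·d/n = 144·126/363 = 49.9835; b·c/n = 72·21/363 = 4.1653
OR_MH = (48.3481 + 77.7477 + 49.9835) / (34.7552 + 13.0263 + 4.1653) = 176.0792 / 51.9468 = 3.38961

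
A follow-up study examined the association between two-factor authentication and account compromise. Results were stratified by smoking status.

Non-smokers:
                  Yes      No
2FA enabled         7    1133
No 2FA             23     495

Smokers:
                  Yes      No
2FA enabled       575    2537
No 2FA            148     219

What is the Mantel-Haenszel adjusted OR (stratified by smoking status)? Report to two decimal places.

OR_MH = Σ(aᵢdᵢ/nᵢ) / Σ(bᵢcᵢ/nᵢ), where nᵢ is the stratum total.
Stratum 1 (Non-smokers): n = 1658; a·d/n = 7·495/1658 = 2.0899; b·c/n = 1133·23/1658 = 15.7171
Stratum 2 (Smokers): n = 3479; a·d/n = 575·219/3479 = 36.1957; b·c/n = 2537·148/3479 = 107.9264
OR_MH = (2.0899 + 36.1957) / (15.7171 + 107.9264) = 38.2856 / 123.6435 = 0.30965

0.31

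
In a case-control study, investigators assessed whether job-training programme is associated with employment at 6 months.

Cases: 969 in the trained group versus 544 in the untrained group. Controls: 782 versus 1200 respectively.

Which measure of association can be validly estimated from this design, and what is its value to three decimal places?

2.733

From the description: a = 969, b = 782, c = 544, d = 1200.
This is a case-control study: participants were sampled on outcome status, so risks in the source population cannot be estimated directly — relative risk is not valid here. The odds ratio is the appropriate measure.
OR = (a·d)/(b·c) = (969 × 1200) / (782 × 544) = 1162800 / 425408 = 2.73338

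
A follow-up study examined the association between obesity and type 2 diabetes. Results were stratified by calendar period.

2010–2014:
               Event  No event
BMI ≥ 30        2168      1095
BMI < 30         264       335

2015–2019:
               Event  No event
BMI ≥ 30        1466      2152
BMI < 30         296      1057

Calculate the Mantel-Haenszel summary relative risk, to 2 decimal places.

RR_MH = Σ(aᵢ·n₀ᵢ/nᵢ) / Σ(cᵢ·n₁ᵢ/nᵢ), with n₁ᵢ = aᵢ+bᵢ (exposed), n₀ᵢ = cᵢ+dᵢ (unexposed), nᵢ = n₁ᵢ+n₀ᵢ.
Stratum 1 (2010–2014): n₁ = 3263, n₀ = 599, n = 3862; a·n₀/n = 2168·599/3862 = 336.2589; c·n₁/n = 264·3263/3862 = 223.0533
Stratum 2 (2015–2019): n₁ = 3618, n₀ = 1353, n = 4971; a·n₀/n = 1466·1353/4971 = 399.0139; c·n₁/n = 296·3618/4971 = 215.4351
RR_MH = (336.2589 + 399.0139) / (223.0533 + 215.4351) = 735.2728 / 438.4885 = 1.67684

1.68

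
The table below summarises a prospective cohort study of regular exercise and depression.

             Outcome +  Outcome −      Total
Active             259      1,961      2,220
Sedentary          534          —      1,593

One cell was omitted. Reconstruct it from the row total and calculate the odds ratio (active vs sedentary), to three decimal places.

0.262

The missing cell is in the unexposed row: 1593 − 534 = 1059.
So a = 259, b = 1961, c = 534, d = 1059.
OR = (a·d)/(b·c) = (259 × 1059) / (1961 × 534) = 274281 / 1047174 = 0.26192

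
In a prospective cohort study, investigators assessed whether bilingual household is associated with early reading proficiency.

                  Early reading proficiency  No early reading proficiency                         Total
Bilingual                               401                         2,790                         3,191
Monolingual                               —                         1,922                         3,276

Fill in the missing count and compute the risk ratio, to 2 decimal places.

The missing cell is in the unexposed row: 3276 − 1922 = 1354.
So a = 401, b = 2790, c = 1354, d = 1922.
RR = [a/(a+b)] / [c/(c+d)] = (401/3191) / (1354/3276) = 0.12567/0.41331 = 0.30405

0.30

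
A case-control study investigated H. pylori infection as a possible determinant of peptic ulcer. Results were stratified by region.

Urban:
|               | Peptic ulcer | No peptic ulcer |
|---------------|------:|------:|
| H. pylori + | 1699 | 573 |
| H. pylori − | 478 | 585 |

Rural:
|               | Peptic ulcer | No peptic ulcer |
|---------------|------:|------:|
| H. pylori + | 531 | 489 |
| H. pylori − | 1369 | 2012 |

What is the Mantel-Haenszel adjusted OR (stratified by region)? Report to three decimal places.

2.309

OR_MH = Σ(aᵢdᵢ/nᵢ) / Σ(bᵢcᵢ/nᵢ), where nᵢ is the stratum total.
Stratum 1 (Urban): n = 3335; a·d/n = 1699·585/3335 = 298.0255; b·c/n = 573·478/3335 = 82.1271
Stratum 2 (Rural): n = 4401; a·d/n = 531·2012/4401 = 242.7566; b·c/n = 489·1369/4401 = 152.1111
OR_MH = (298.0255 + 242.7566) / (82.1271 + 152.1111) = 540.7821 / 234.2382 = 2.30868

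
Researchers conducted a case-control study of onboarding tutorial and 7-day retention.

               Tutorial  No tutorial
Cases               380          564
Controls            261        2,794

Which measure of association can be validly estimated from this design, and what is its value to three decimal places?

Reading the table with exposure as columns: a = 380 (Tutorial, case), b = 261 (Tutorial, non-case), c = 564 (No tutorial, case), d = 2794.
This is a case-control study: participants were sampled on outcome status, so risks in the source population cannot be estimated directly — relative risk is not valid here. The odds ratio is the appropriate measure.
OR = (a·d)/(b·c) = (380 × 2794) / (261 × 564) = 1061720 / 147204 = 7.21258

7.213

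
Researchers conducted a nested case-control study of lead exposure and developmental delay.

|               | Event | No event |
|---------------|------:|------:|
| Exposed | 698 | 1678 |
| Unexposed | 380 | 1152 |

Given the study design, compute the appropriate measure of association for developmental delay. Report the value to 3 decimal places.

1.261

Cells: a = 698, b = 1678, c = 380, d = 1152.
This is a nested case-control study: participants were sampled on outcome status, so risks in the source population cannot be estimated directly — relative risk is not valid here. The odds ratio is the appropriate measure.
OR = (a·d)/(b·c) = (698 × 1152) / (1678 × 380) = 804096 / 637640 = 1.26105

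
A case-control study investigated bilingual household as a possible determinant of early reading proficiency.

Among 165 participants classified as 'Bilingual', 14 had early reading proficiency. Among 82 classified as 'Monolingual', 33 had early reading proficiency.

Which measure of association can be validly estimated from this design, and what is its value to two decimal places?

From the description: a = 14, b = 151, c = 33, d = 49.
This is a case-control study: participants were sampled on outcome status, so risks in the source population cannot be estimated directly — relative risk is not valid here. The odds ratio is the appropriate measure.
OR = (a·d)/(b·c) = (14 × 49) / (151 × 33) = 686 / 4983 = 0.13767

0.14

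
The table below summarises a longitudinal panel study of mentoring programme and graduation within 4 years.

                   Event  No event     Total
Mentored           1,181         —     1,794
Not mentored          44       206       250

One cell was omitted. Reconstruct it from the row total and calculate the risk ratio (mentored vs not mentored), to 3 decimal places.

The missing cell is in the exposed row: 1794 − 1181 = 613.
So a = 1181, b = 613, c = 44, d = 206.
RR = [a/(a+b)] / [c/(c+d)] = (1181/1794) / (44/250) = 0.65831/0.17600 = 3.74037

3.740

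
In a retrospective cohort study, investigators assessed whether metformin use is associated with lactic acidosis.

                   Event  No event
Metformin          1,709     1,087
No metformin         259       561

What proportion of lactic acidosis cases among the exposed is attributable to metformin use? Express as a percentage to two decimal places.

48.32

Cells: a = 1709, b = 1087, c = 259, d = 561.
Risk in exposed = 1709/2796 = 0.61123; risk in unexposed = 259/820 = 0.31585.
RR = 0.61123/0.31585 = 1.93517
AR% = (RR − 1)/RR × 100 = (1.93517 − 1)/1.93517 × 100 = 48.3249%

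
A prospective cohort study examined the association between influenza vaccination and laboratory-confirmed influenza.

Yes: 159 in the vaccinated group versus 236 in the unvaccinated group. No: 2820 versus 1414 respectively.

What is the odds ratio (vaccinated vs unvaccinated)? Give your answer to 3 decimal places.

0.338

From the description: a = 159, b = 2820, c = 236, d = 1414.
OR = (a·d)/(b·c) = (159 × 1414) / (2820 × 236) = 224826 / 665520 = 0.33782
Exposure is associated with lower odds of laboratory-confirmed influenza (OR = 0.34 < 1).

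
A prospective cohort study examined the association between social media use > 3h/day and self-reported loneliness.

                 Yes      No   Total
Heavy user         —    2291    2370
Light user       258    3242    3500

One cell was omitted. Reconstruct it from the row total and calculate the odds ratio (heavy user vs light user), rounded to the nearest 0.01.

The missing cell is in the exposed row: 2370 − 2291 = 79.
So a = 79, b = 2291, c = 258, d = 3242.
OR = (a·d)/(b·c) = (79 × 3242) / (2291 × 258) = 256118 / 591078 = 0.43331

0.43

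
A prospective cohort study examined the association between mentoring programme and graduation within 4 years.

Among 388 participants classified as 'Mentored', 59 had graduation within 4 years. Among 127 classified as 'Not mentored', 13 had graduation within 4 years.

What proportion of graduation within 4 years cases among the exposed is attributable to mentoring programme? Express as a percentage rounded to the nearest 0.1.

From the description: a = 59, b = 329, c = 13, d = 114.
Risk in exposed = 59/388 = 0.15206; risk in unexposed = 13/127 = 0.10236.
RR = 0.15206/0.10236 = 1.48553
AR% = (RR − 1)/RR × 100 = (1.48553 − 1)/1.48553 × 100 = 32.6838%

32.7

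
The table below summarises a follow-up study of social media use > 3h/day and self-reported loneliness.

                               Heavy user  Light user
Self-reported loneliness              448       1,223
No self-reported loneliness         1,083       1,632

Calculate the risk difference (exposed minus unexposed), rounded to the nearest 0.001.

Reading the table with exposure as columns: a = 448 (Heavy user, case), b = 1083 (Heavy user, non-case), c = 1223 (Light user, case), d = 1632.
Risk in exposed = 448/1531 = 0.292619; risk in unexposed = 1223/2855 = 0.428371.
Risk difference = 0.292619 − 0.428371 = -0.135752

-0.136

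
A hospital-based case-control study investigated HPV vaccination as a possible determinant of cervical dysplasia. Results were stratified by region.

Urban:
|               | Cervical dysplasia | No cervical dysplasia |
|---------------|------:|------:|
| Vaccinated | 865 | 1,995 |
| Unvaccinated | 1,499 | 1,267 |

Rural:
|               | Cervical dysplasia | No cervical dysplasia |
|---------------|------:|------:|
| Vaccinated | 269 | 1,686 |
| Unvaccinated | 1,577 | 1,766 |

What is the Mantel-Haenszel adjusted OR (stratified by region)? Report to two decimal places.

0.28

OR_MH = Σ(aᵢdᵢ/nᵢ) / Σ(bᵢcᵢ/nᵢ), where nᵢ is the stratum total.
Stratum 1 (Urban): n = 5626; a·d/n = 865·1267/5626 = 194.8018; b·c/n = 1995·1499/5626 = 531.5508
Stratum 2 (Rural): n = 5298; a·d/n = 269·1766/5298 = 89.6667; b·c/n = 1686·1577/5298 = 501.8539
OR_MH = (194.8018 + 89.6667) / (531.5508 + 501.8539) = 284.4685 / 1033.4047 = 0.27527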